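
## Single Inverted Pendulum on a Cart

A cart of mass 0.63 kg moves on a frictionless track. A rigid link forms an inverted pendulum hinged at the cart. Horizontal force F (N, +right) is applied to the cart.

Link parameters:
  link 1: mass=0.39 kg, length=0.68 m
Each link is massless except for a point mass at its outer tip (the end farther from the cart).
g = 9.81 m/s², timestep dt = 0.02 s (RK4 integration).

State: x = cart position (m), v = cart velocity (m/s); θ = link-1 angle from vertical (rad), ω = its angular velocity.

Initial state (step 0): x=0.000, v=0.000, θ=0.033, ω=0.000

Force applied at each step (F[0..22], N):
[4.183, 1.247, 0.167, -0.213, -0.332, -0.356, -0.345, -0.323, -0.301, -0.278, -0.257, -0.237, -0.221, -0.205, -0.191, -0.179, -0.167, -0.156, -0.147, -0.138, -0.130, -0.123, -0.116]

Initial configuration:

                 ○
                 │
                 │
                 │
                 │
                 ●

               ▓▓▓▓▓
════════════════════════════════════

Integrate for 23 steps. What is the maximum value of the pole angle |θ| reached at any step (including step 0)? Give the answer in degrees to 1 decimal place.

apply F[0]=+4.183 → step 1: x=0.001, v=0.129, θ=0.031, ω=-0.180
apply F[1]=+1.247 → step 2: x=0.004, v=0.165, θ=0.027, ω=-0.224
apply F[2]=+0.167 → step 3: x=0.008, v=0.167, θ=0.023, ω=-0.221
apply F[3]=-0.213 → step 4: x=0.011, v=0.158, θ=0.019, ω=-0.201
apply F[4]=-0.332 → step 5: x=0.014, v=0.145, θ=0.015, ω=-0.178
apply F[5]=-0.356 → step 6: x=0.017, v=0.132, θ=0.011, ω=-0.155
apply F[6]=-0.345 → step 7: x=0.019, v=0.120, θ=0.008, ω=-0.134
apply F[7]=-0.323 → step 8: x=0.021, v=0.109, θ=0.006, ω=-0.116
apply F[8]=-0.301 → step 9: x=0.023, v=0.099, θ=0.004, ω=-0.100
apply F[9]=-0.278 → step 10: x=0.025, v=0.090, θ=0.002, ω=-0.085
apply F[10]=-0.257 → step 11: x=0.027, v=0.082, θ=0.000, ω=-0.073
apply F[11]=-0.237 → step 12: x=0.029, v=0.074, θ=-0.001, ω=-0.062
apply F[12]=-0.221 → step 13: x=0.030, v=0.067, θ=-0.002, ω=-0.052
apply F[13]=-0.205 → step 14: x=0.031, v=0.061, θ=-0.003, ω=-0.044
apply F[14]=-0.191 → step 15: x=0.033, v=0.055, θ=-0.004, ω=-0.037
apply F[15]=-0.179 → step 16: x=0.034, v=0.050, θ=-0.005, ω=-0.030
apply F[16]=-0.167 → step 17: x=0.035, v=0.045, θ=-0.005, ω=-0.025
apply F[17]=-0.156 → step 18: x=0.035, v=0.041, θ=-0.006, ω=-0.020
apply F[18]=-0.147 → step 19: x=0.036, v=0.037, θ=-0.006, ω=-0.016
apply F[19]=-0.138 → step 20: x=0.037, v=0.034, θ=-0.006, ω=-0.012
apply F[20]=-0.130 → step 21: x=0.038, v=0.030, θ=-0.006, ω=-0.009
apply F[21]=-0.123 → step 22: x=0.038, v=0.027, θ=-0.006, ω=-0.006
apply F[22]=-0.116 → step 23: x=0.039, v=0.024, θ=-0.007, ω=-0.004
Max |angle| over trajectory = 0.033 rad = 1.9°.

Answer: 1.9°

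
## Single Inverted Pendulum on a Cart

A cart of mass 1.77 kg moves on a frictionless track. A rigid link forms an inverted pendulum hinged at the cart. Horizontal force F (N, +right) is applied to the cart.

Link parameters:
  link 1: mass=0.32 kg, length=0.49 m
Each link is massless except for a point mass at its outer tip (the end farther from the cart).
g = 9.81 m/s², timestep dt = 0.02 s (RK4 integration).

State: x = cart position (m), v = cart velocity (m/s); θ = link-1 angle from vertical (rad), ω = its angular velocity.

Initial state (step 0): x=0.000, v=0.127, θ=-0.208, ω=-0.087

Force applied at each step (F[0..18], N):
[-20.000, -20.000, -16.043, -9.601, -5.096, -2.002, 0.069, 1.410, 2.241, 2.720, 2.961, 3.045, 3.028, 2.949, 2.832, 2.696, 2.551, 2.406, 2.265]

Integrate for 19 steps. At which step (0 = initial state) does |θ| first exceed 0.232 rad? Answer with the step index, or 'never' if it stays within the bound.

Answer: never

Derivation:
apply F[0]=-20.000 → step 1: x=0.000, v=-0.090, θ=-0.206, ω=0.264
apply F[1]=-20.000 → step 2: x=-0.004, v=-0.308, θ=-0.197, ω=0.618
apply F[2]=-16.043 → step 3: x=-0.011, v=-0.481, θ=-0.182, ω=0.891
apply F[3]=-9.601 → step 4: x=-0.022, v=-0.584, θ=-0.163, ω=1.027
apply F[4]=-5.096 → step 5: x=-0.034, v=-0.636, θ=-0.142, ω=1.072
apply F[5]=-2.002 → step 6: x=-0.047, v=-0.654, θ=-0.121, ω=1.056
apply F[6]=+0.069 → step 7: x=-0.060, v=-0.650, θ=-0.100, ω=1.003
apply F[7]=+1.410 → step 8: x=-0.073, v=-0.631, θ=-0.081, ω=0.928
apply F[8]=+2.241 → step 9: x=-0.085, v=-0.603, θ=-0.063, ω=0.843
apply F[9]=+2.720 → step 10: x=-0.097, v=-0.570, θ=-0.047, ω=0.755
apply F[10]=+2.961 → step 11: x=-0.108, v=-0.536, θ=-0.033, ω=0.667
apply F[11]=+3.045 → step 12: x=-0.119, v=-0.500, θ=-0.021, ω=0.585
apply F[12]=+3.028 → step 13: x=-0.128, v=-0.465, θ=-0.010, ω=0.508
apply F[13]=+2.949 → step 14: x=-0.137, v=-0.432, θ=-0.000, ω=0.437
apply F[14]=+2.832 → step 15: x=-0.146, v=-0.400, θ=0.008, ω=0.374
apply F[15]=+2.696 → step 16: x=-0.153, v=-0.370, θ=0.015, ω=0.317
apply F[16]=+2.551 → step 17: x=-0.160, v=-0.342, θ=0.021, ω=0.267
apply F[17]=+2.406 → step 18: x=-0.167, v=-0.316, θ=0.025, ω=0.222
apply F[18]=+2.265 → step 19: x=-0.173, v=-0.291, θ=0.029, ω=0.183
max |θ| = 0.208 ≤ 0.232 over all 20 states.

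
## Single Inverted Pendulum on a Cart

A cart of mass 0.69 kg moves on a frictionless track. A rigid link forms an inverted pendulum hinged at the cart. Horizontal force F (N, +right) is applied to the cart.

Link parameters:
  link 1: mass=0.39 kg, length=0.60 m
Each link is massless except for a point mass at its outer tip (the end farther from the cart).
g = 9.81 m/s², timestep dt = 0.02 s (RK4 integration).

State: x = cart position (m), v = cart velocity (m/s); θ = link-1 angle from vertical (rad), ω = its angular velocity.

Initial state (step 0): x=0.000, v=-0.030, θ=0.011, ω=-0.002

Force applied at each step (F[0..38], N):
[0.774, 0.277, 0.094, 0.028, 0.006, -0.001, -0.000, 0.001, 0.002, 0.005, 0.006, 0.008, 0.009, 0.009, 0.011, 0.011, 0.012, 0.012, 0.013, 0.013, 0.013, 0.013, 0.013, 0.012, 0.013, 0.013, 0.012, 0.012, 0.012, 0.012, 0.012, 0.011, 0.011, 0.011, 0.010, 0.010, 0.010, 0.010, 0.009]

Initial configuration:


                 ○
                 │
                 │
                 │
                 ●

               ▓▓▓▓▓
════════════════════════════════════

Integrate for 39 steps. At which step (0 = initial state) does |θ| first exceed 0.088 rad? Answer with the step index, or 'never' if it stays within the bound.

Answer: never

Derivation:
apply F[0]=+0.774 → step 1: x=-0.000, v=-0.009, θ=0.011, ω=-0.034
apply F[1]=+0.277 → step 2: x=-0.000, v=-0.002, θ=0.010, ω=-0.042
apply F[2]=+0.094 → step 3: x=-0.001, v=-0.000, θ=0.009, ω=-0.042
apply F[3]=+0.028 → step 4: x=-0.001, v=-0.000, θ=0.008, ω=-0.039
apply F[4]=+0.006 → step 5: x=-0.001, v=-0.001, θ=0.008, ω=-0.035
apply F[5]=-0.001 → step 6: x=-0.001, v=-0.002, θ=0.007, ω=-0.031
apply F[6]=-0.000 → step 7: x=-0.001, v=-0.003, θ=0.006, ω=-0.028
apply F[7]=+0.001 → step 8: x=-0.001, v=-0.003, θ=0.006, ω=-0.025
apply F[8]=+0.002 → step 9: x=-0.001, v=-0.004, θ=0.005, ω=-0.022
apply F[9]=+0.005 → step 10: x=-0.001, v=-0.004, θ=0.005, ω=-0.020
apply F[10]=+0.006 → step 11: x=-0.001, v=-0.005, θ=0.004, ω=-0.018
apply F[11]=+0.008 → step 12: x=-0.001, v=-0.005, θ=0.004, ω=-0.016
apply F[12]=+0.009 → step 13: x=-0.001, v=-0.005, θ=0.004, ω=-0.014
apply F[13]=+0.009 → step 14: x=-0.001, v=-0.005, θ=0.004, ω=-0.013
apply F[14]=+0.011 → step 15: x=-0.001, v=-0.005, θ=0.003, ω=-0.011
apply F[15]=+0.011 → step 16: x=-0.001, v=-0.005, θ=0.003, ω=-0.010
apply F[16]=+0.012 → step 17: x=-0.002, v=-0.005, θ=0.003, ω=-0.009
apply F[17]=+0.012 → step 18: x=-0.002, v=-0.005, θ=0.003, ω=-0.008
apply F[18]=+0.013 → step 19: x=-0.002, v=-0.005, θ=0.003, ω=-0.008
apply F[19]=+0.013 → step 20: x=-0.002, v=-0.005, θ=0.002, ω=-0.007
apply F[20]=+0.013 → step 21: x=-0.002, v=-0.005, θ=0.002, ω=-0.006
apply F[21]=+0.013 → step 22: x=-0.002, v=-0.005, θ=0.002, ω=-0.006
apply F[22]=+0.013 → step 23: x=-0.002, v=-0.005, θ=0.002, ω=-0.005
apply F[23]=+0.012 → step 24: x=-0.002, v=-0.005, θ=0.002, ω=-0.005
apply F[24]=+0.013 → step 25: x=-0.002, v=-0.004, θ=0.002, ω=-0.005
apply F[25]=+0.013 → step 26: x=-0.002, v=-0.004, θ=0.002, ω=-0.004
apply F[26]=+0.012 → step 27: x=-0.002, v=-0.004, θ=0.002, ω=-0.004
apply F[27]=+0.012 → step 28: x=-0.003, v=-0.004, θ=0.002, ω=-0.004
apply F[28]=+0.012 → step 29: x=-0.003, v=-0.004, θ=0.002, ω=-0.003
apply F[29]=+0.012 → step 30: x=-0.003, v=-0.004, θ=0.002, ω=-0.003
apply F[30]=+0.012 → step 31: x=-0.003, v=-0.003, θ=0.001, ω=-0.003
apply F[31]=+0.011 → step 32: x=-0.003, v=-0.003, θ=0.001, ω=-0.003
apply F[32]=+0.011 → step 33: x=-0.003, v=-0.003, θ=0.001, ω=-0.003
apply F[33]=+0.011 → step 34: x=-0.003, v=-0.003, θ=0.001, ω=-0.003
apply F[34]=+0.010 → step 35: x=-0.003, v=-0.003, θ=0.001, ω=-0.002
apply F[35]=+0.010 → step 36: x=-0.003, v=-0.003, θ=0.001, ω=-0.002
apply F[36]=+0.010 → step 37: x=-0.003, v=-0.002, θ=0.001, ω=-0.002
apply F[37]=+0.010 → step 38: x=-0.003, v=-0.002, θ=0.001, ω=-0.002
apply F[38]=+0.009 → step 39: x=-0.003, v=-0.002, θ=0.001, ω=-0.002
max |θ| = 0.011 ≤ 0.088 over all 40 states.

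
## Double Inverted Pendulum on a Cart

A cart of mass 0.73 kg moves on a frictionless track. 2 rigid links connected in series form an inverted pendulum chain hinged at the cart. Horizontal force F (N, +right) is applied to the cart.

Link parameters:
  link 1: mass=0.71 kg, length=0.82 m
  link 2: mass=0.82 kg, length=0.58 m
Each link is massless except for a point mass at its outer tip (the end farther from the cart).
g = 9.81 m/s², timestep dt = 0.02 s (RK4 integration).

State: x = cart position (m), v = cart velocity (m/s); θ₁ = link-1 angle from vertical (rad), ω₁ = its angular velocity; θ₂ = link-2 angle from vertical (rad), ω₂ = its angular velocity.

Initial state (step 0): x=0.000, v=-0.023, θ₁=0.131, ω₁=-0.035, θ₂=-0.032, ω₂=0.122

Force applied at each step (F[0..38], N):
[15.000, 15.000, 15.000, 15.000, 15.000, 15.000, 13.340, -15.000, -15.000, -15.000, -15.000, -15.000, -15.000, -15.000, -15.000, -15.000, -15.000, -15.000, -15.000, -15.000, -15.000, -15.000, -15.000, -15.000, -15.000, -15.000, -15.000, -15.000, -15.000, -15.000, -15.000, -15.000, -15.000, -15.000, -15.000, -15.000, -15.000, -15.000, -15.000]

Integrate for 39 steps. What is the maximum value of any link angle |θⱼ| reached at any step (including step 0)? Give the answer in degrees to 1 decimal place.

Answer: 52.1°

Derivation:
apply F[0]=+15.000 → step 1: x=0.003, v=0.325, θ₁=0.127, ω₁=-0.374, θ₂=-0.031, ω₂=-0.016
apply F[1]=+15.000 → step 2: x=0.013, v=0.678, θ₁=0.116, ω₁=-0.724, θ₂=-0.033, ω₂=-0.145
apply F[2]=+15.000 → step 3: x=0.030, v=1.041, θ₁=0.098, ω₁=-1.095, θ₂=-0.037, ω₂=-0.258
apply F[3]=+15.000 → step 4: x=0.055, v=1.417, θ₁=0.072, ω₁=-1.497, θ₂=-0.043, ω₂=-0.349
apply F[4]=+15.000 → step 5: x=0.087, v=1.808, θ₁=0.038, ω₁=-1.937, θ₂=-0.050, ω₂=-0.412
apply F[5]=+15.000 → step 6: x=0.127, v=2.214, θ₁=-0.006, ω₁=-2.416, θ₂=-0.059, ω₂=-0.445
apply F[6]=+13.340 → step 7: x=0.175, v=2.584, θ₁=-0.059, ω₁=-2.870, θ₂=-0.068, ω₂=-0.454
apply F[7]=-15.000 → step 8: x=0.223, v=2.194, θ₁=-0.111, ω₁=-2.419, θ₂=-0.077, ω₂=-0.448
apply F[8]=-15.000 → step 9: x=0.263, v=1.828, θ₁=-0.156, ω₁=-2.021, θ₂=-0.086, ω₂=-0.416
apply F[9]=-15.000 → step 10: x=0.296, v=1.488, θ₁=-0.193, ω₁=-1.677, θ₂=-0.094, ω₂=-0.354
apply F[10]=-15.000 → step 11: x=0.323, v=1.170, θ₁=-0.223, ω₁=-1.382, θ₂=-0.100, ω₂=-0.265
apply F[11]=-15.000 → step 12: x=0.343, v=0.872, θ₁=-0.248, ω₁=-1.127, θ₂=-0.104, ω₂=-0.151
apply F[12]=-15.000 → step 13: x=0.358, v=0.589, θ₁=-0.268, ω₁=-0.905, θ₂=-0.106, ω₂=-0.015
apply F[13]=-15.000 → step 14: x=0.367, v=0.318, θ₁=-0.285, ω₁=-0.710, θ₂=-0.104, ω₂=0.139
apply F[14]=-15.000 → step 15: x=0.370, v=0.055, θ₁=-0.297, ω₁=-0.536, θ₂=-0.100, ω₂=0.311
apply F[15]=-15.000 → step 16: x=0.369, v=-0.202, θ₁=-0.306, ω₁=-0.377, θ₂=-0.092, ω₂=0.499
apply F[16]=-15.000 → step 17: x=0.362, v=-0.456, θ₁=-0.312, ω₁=-0.229, θ₂=-0.080, ω₂=0.701
apply F[17]=-15.000 → step 18: x=0.351, v=-0.708, θ₁=-0.315, ω₁=-0.088, θ₂=-0.064, ω₂=0.918
apply F[18]=-15.000 → step 19: x=0.334, v=-0.963, θ₁=-0.316, ω₁=0.050, θ₂=-0.043, ω₂=1.150
apply F[19]=-15.000 → step 20: x=0.312, v=-1.221, θ₁=-0.313, ω₁=0.190, θ₂=-0.018, ω₂=1.394
apply F[20]=-15.000 → step 21: x=0.285, v=-1.486, θ₁=-0.308, ω₁=0.336, θ₂=0.013, ω₂=1.652
apply F[21]=-15.000 → step 22: x=0.253, v=-1.759, θ₁=-0.300, ω₁=0.494, θ₂=0.048, ω₂=1.920
apply F[22]=-15.000 → step 23: x=0.215, v=-2.042, θ₁=-0.288, ω₁=0.669, θ₂=0.090, ω₂=2.196
apply F[23]=-15.000 → step 24: x=0.171, v=-2.339, θ₁=-0.273, ω₁=0.869, θ₂=0.136, ω₂=2.475
apply F[24]=-15.000 → step 25: x=0.121, v=-2.651, θ₁=-0.253, ω₁=1.100, θ₂=0.189, ω₂=2.752
apply F[25]=-15.000 → step 26: x=0.065, v=-2.981, θ₁=-0.229, ω₁=1.371, θ₂=0.246, ω₂=3.017
apply F[26]=-15.000 → step 27: x=0.002, v=-3.331, θ₁=-0.198, ω₁=1.692, θ₂=0.309, ω₂=3.259
apply F[27]=-15.000 → step 28: x=-0.069, v=-3.701, θ₁=-0.161, ω₁=2.069, θ₂=0.376, ω₂=3.461
apply F[28]=-15.000 → step 29: x=-0.146, v=-4.090, θ₁=-0.115, ω₁=2.510, θ₂=0.447, ω₂=3.602
apply F[29]=-15.000 → step 30: x=-0.232, v=-4.496, θ₁=-0.060, ω₁=3.019, θ₂=0.520, ω₂=3.657
apply F[30]=-15.000 → step 31: x=-0.326, v=-4.908, θ₁=0.006, ω₁=3.589, θ₂=0.593, ω₂=3.596
apply F[31]=-15.000 → step 32: x=-0.429, v=-5.308, θ₁=0.084, ω₁=4.203, θ₂=0.663, ω₂=3.392
apply F[32]=-15.000 → step 33: x=-0.538, v=-5.670, θ₁=0.175, ω₁=4.828, θ₂=0.727, ω₂=3.032
apply F[33]=-15.000 → step 34: x=-0.655, v=-5.955, θ₁=0.277, ω₁=5.414, θ₂=0.783, ω₂=2.532
apply F[34]=-15.000 → step 35: x=-0.776, v=-6.129, θ₁=0.390, ω₁=5.907, θ₂=0.828, ω₂=1.950
apply F[35]=-15.000 → step 36: x=-0.899, v=-6.174, θ₁=0.512, ω₁=6.269, θ₂=0.861, ω₂=1.380
apply F[36]=-15.000 → step 37: x=-1.022, v=-6.097, θ₁=0.640, ω₁=6.493, θ₂=0.884, ω₂=0.915
apply F[37]=-15.000 → step 38: x=-1.142, v=-5.925, θ₁=0.771, ω₁=6.600, θ₂=0.899, ω₂=0.620
apply F[38]=-15.000 → step 39: x=-1.259, v=-5.693, θ₁=0.904, ω₁=6.628, θ₂=0.910, ω₂=0.516
Max |angle| over trajectory = 0.910 rad = 52.1°.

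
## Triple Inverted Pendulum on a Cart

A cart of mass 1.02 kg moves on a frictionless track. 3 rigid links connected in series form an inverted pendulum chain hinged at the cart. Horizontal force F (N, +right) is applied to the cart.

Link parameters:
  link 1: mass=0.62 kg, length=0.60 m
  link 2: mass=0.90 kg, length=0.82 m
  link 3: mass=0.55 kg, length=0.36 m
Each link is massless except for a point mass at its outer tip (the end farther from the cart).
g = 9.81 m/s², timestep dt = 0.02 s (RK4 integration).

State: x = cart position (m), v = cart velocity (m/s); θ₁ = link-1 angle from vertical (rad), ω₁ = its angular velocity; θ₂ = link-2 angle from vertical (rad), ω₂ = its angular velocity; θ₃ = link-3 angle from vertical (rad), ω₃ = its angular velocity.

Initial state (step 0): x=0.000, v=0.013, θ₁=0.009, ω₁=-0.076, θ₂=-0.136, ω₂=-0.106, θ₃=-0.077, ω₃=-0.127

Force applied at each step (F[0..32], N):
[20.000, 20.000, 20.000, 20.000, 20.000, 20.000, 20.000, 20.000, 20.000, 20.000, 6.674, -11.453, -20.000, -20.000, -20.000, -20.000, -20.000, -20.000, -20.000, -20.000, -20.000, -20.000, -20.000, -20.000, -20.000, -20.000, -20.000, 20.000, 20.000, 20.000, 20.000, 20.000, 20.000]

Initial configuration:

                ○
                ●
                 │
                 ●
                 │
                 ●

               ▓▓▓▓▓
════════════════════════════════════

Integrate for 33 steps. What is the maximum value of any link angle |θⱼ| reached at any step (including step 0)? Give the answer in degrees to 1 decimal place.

Answer: 231.0°

Derivation:
apply F[0]=+20.000 → step 1: x=0.004, v=0.403, θ₁=0.002, ω₁=-0.620, θ₂=-0.139, ω₂=-0.224, θ₃=-0.079, ω₃=-0.078
apply F[1]=+20.000 → step 2: x=0.016, v=0.797, θ₁=-0.016, ω₁=-1.187, θ₂=-0.145, ω₂=-0.328, θ₃=-0.080, ω₃=-0.030
apply F[2]=+20.000 → step 3: x=0.036, v=1.198, θ₁=-0.046, ω₁=-1.797, θ₂=-0.152, ω₂=-0.408, θ₃=-0.080, ω₃=0.015
apply F[3]=+20.000 → step 4: x=0.064, v=1.604, θ₁=-0.088, ω₁=-2.455, θ₂=-0.161, ω₂=-0.456, θ₃=-0.080, ω₃=0.052
apply F[4]=+20.000 → step 5: x=0.100, v=2.008, θ₁=-0.144, ω₁=-3.150, θ₂=-0.170, ω₂=-0.470, θ₃=-0.078, ω₃=0.071
apply F[5]=+20.000 → step 6: x=0.144, v=2.390, θ₁=-0.214, ω₁=-3.833, θ₂=-0.180, ω₂=-0.470, θ₃=-0.077, ω₃=0.060
apply F[6]=+20.000 → step 7: x=0.196, v=2.729, θ₁=-0.297, ω₁=-4.433, θ₂=-0.189, ω₂=-0.493, θ₃=-0.076, ω₃=0.010
apply F[7]=+20.000 → step 8: x=0.253, v=3.009, θ₁=-0.390, ω₁=-4.886, θ₂=-0.200, ω₂=-0.579, θ₃=-0.077, ω₃=-0.076
apply F[8]=+20.000 → step 9: x=0.316, v=3.228, θ₁=-0.491, ω₁=-5.179, θ₂=-0.213, ω₂=-0.750, θ₃=-0.079, ω₃=-0.188
apply F[9]=+20.000 → step 10: x=0.382, v=3.399, θ₁=-0.597, ω₁=-5.342, θ₂=-0.230, ω₂=-1.000, θ₃=-0.084, ω₃=-0.314
apply F[10]=+6.674 → step 11: x=0.450, v=3.371, θ₁=-0.703, ω₁=-5.308, θ₂=-0.252, ω₂=-1.197, θ₃=-0.091, ω₃=-0.399
apply F[11]=-11.453 → step 12: x=0.514, v=3.119, θ₁=-0.808, ω₁=-5.183, θ₂=-0.277, ω₂=-1.231, θ₃=-0.100, ω₃=-0.418
apply F[12]=-20.000 → step 13: x=0.573, v=2.778, θ₁=-0.911, ω₁=-5.102, θ₂=-0.301, ω₂=-1.161, θ₃=-0.108, ω₃=-0.401
apply F[13]=-20.000 → step 14: x=0.626, v=2.443, θ₁=-1.013, ω₁=-5.100, θ₂=-0.323, ω₂=-1.079, θ₃=-0.116, ω₃=-0.382
apply F[14]=-20.000 → step 15: x=0.671, v=2.106, θ₁=-1.115, ω₁=-5.160, θ₂=-0.344, ω₂=-0.997, θ₃=-0.123, ω₃=-0.365
apply F[15]=-20.000 → step 16: x=0.710, v=1.763, θ₁=-1.219, ω₁=-5.274, θ₂=-0.363, ω₂=-0.921, θ₃=-0.130, ω₃=-0.352
apply F[16]=-20.000 → step 17: x=0.742, v=1.408, θ₁=-1.326, ω₁=-5.437, θ₂=-0.381, ω₂=-0.861, θ₃=-0.137, ω₃=-0.344
apply F[17]=-20.000 → step 18: x=0.766, v=1.038, θ₁=-1.437, ω₁=-5.650, θ₂=-0.397, ω₂=-0.825, θ₃=-0.144, ω₃=-0.341
apply F[18]=-20.000 → step 19: x=0.783, v=0.646, θ₁=-1.553, ω₁=-5.915, θ₂=-0.414, ω₂=-0.823, θ₃=-0.151, ω₃=-0.345
apply F[19]=-20.000 → step 20: x=0.792, v=0.229, θ₁=-1.674, ω₁=-6.243, θ₂=-0.431, ω₂=-0.868, θ₃=-0.158, ω₃=-0.354
apply F[20]=-20.000 → step 21: x=0.792, v=-0.220, θ₁=-1.803, ω₁=-6.647, θ₂=-0.449, ω₂=-0.977, θ₃=-0.165, ω₃=-0.368
apply F[21]=-20.000 → step 22: x=0.783, v=-0.709, θ₁=-1.941, ω₁=-7.149, θ₂=-0.470, ω₂=-1.175, θ₃=-0.173, ω₃=-0.385
apply F[22]=-20.000 → step 23: x=0.763, v=-1.247, θ₁=-2.090, ω₁=-7.786, θ₂=-0.497, ω₂=-1.498, θ₃=-0.181, ω₃=-0.400
apply F[23]=-20.000 → step 24: x=0.732, v=-1.848, θ₁=-2.253, ω₁=-8.607, θ₂=-0.531, ω₂=-2.004, θ₃=-0.189, ω₃=-0.405
apply F[24]=-20.000 → step 25: x=0.689, v=-2.525, θ₁=-2.436, ω₁=-9.688, θ₂=-0.579, ω₂=-2.793, θ₃=-0.197, ω₃=-0.381
apply F[25]=-20.000 → step 26: x=0.631, v=-3.282, θ₁=-2.643, ω₁=-11.113, θ₂=-0.646, ω₂=-4.030, θ₃=-0.203, ω₃=-0.280
apply F[26]=-20.000 → step 27: x=0.557, v=-4.062, θ₁=-2.883, ω₁=-12.872, θ₂=-0.745, ω₂=-5.947, θ₃=-0.207, ω₃=-0.010
apply F[27]=+20.000 → step 28: x=0.477, v=-3.865, θ₁=-3.145, ω₁=-13.130, θ₂=-0.889, ω₂=-8.473, θ₃=-0.202, ω₃=0.422
apply F[28]=+20.000 → step 29: x=0.405, v=-3.326, θ₁=-3.399, ω₁=-12.073, θ₂=-1.079, ω₂=-10.277, θ₃=-0.194, ω₃=0.266
apply F[29]=+20.000 → step 30: x=0.345, v=-2.739, θ₁=-3.621, ω₁=-10.111, θ₂=-1.293, ω₂=-10.992, θ₃=-0.199, ω₃=-0.976
apply F[30]=+20.000 → step 31: x=0.294, v=-2.307, θ₁=-3.802, ω₁=-7.909, θ₂=-1.513, ω₂=-10.973, θ₃=-0.238, ω₃=-3.022
apply F[31]=+20.000 → step 32: x=0.251, v=-2.024, θ₁=-3.938, ω₁=-5.725, θ₂=-1.729, ω₂=-10.577, θ₃=-0.322, ω₃=-5.345
apply F[32]=+20.000 → step 33: x=0.213, v=-1.817, θ₁=-4.031, ω₁=-3.624, θ₂=-1.935, ω₂=-9.979, θ₃=-0.451, ω₃=-7.570
Max |angle| over trajectory = 4.031 rad = 231.0°.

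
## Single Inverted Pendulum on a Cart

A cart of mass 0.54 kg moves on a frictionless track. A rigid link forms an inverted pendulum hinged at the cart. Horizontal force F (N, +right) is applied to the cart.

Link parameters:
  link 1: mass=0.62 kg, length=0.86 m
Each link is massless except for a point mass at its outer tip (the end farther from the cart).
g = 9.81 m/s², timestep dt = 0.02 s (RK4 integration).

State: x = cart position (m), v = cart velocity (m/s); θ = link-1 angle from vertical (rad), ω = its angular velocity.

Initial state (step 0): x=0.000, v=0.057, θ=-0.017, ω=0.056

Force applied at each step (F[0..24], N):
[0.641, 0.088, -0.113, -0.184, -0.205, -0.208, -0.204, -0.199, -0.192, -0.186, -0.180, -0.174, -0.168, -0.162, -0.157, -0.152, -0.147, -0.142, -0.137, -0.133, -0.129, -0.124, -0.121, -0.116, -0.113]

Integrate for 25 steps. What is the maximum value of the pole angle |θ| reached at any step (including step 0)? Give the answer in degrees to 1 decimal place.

apply F[0]=+0.641 → step 1: x=0.001, v=0.084, θ=-0.016, ω=0.020
apply F[1]=+0.088 → step 2: x=0.003, v=0.091, θ=-0.016, ω=0.009
apply F[2]=-0.113 → step 3: x=0.005, v=0.091, θ=-0.016, ω=0.006
apply F[3]=-0.184 → step 4: x=0.007, v=0.087, θ=-0.016, ω=0.006
apply F[4]=-0.205 → step 5: x=0.008, v=0.083, θ=-0.016, ω=0.007
apply F[5]=-0.208 → step 6: x=0.010, v=0.079, θ=-0.015, ω=0.008
apply F[6]=-0.204 → step 7: x=0.012, v=0.075, θ=-0.015, ω=0.010
apply F[7]=-0.199 → step 8: x=0.013, v=0.071, θ=-0.015, ω=0.011
apply F[8]=-0.192 → step 9: x=0.014, v=0.067, θ=-0.015, ω=0.012
apply F[9]=-0.186 → step 10: x=0.016, v=0.064, θ=-0.015, ω=0.013
apply F[10]=-0.180 → step 11: x=0.017, v=0.060, θ=-0.014, ω=0.013
apply F[11]=-0.174 → step 12: x=0.018, v=0.057, θ=-0.014, ω=0.014
apply F[12]=-0.168 → step 13: x=0.019, v=0.054, θ=-0.014, ω=0.014
apply F[13]=-0.162 → step 14: x=0.020, v=0.051, θ=-0.013, ω=0.015
apply F[14]=-0.157 → step 15: x=0.021, v=0.048, θ=-0.013, ω=0.015
apply F[15]=-0.152 → step 16: x=0.022, v=0.046, θ=-0.013, ω=0.015
apply F[16]=-0.147 → step 17: x=0.023, v=0.043, θ=-0.013, ω=0.015
apply F[17]=-0.142 → step 18: x=0.024, v=0.040, θ=-0.012, ω=0.015
apply F[18]=-0.137 → step 19: x=0.025, v=0.038, θ=-0.012, ω=0.015
apply F[19]=-0.133 → step 20: x=0.026, v=0.036, θ=-0.012, ω=0.015
apply F[20]=-0.129 → step 21: x=0.026, v=0.034, θ=-0.011, ω=0.015
apply F[21]=-0.124 → step 22: x=0.027, v=0.032, θ=-0.011, ω=0.015
apply F[22]=-0.121 → step 23: x=0.028, v=0.030, θ=-0.011, ω=0.015
apply F[23]=-0.116 → step 24: x=0.028, v=0.028, θ=-0.010, ω=0.015
apply F[24]=-0.113 → step 25: x=0.029, v=0.026, θ=-0.010, ω=0.015
Max |angle| over trajectory = 0.017 rad = 1.0°.

Answer: 1.0°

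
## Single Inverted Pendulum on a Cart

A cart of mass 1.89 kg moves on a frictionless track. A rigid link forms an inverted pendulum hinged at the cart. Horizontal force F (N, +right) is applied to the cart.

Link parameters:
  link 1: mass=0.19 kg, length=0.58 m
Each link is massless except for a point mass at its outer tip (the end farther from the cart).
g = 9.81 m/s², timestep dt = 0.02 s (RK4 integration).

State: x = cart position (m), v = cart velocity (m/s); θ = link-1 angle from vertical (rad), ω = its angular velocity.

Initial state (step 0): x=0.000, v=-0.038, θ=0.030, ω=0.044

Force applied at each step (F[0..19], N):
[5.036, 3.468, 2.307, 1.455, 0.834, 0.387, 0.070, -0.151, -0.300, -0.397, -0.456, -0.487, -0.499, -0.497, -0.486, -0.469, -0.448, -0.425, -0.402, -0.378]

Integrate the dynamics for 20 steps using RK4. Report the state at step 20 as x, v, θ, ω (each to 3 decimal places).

Answer: x=0.029, v=0.044, θ=-0.004, ω=-0.026

Derivation:
apply F[0]=+5.036 → step 1: x=-0.000, v=0.015, θ=0.030, ω=-0.037
apply F[1]=+3.468 → step 2: x=0.000, v=0.051, θ=0.029, ω=-0.089
apply F[2]=+2.307 → step 3: x=0.002, v=0.075, θ=0.027, ω=-0.121
apply F[3]=+1.455 → step 4: x=0.003, v=0.090, θ=0.024, ω=-0.138
apply F[4]=+0.834 → step 5: x=0.005, v=0.098, θ=0.021, ω=-0.144
apply F[5]=+0.387 → step 6: x=0.007, v=0.102, θ=0.018, ω=-0.144
apply F[6]=+0.070 → step 7: x=0.009, v=0.102, θ=0.016, ω=-0.139
apply F[7]=-0.151 → step 8: x=0.011, v=0.100, θ=0.013, ω=-0.131
apply F[8]=-0.300 → step 9: x=0.013, v=0.097, θ=0.010, ω=-0.121
apply F[9]=-0.397 → step 10: x=0.015, v=0.092, θ=0.008, ω=-0.110
apply F[10]=-0.456 → step 11: x=0.017, v=0.087, θ=0.006, ω=-0.099
apply F[11]=-0.487 → step 12: x=0.019, v=0.082, θ=0.004, ω=-0.089
apply F[12]=-0.499 → step 13: x=0.020, v=0.077, θ=0.002, ω=-0.078
apply F[13]=-0.497 → step 14: x=0.022, v=0.072, θ=0.001, ω=-0.069
apply F[14]=-0.486 → step 15: x=0.023, v=0.066, θ=-0.000, ω=-0.060
apply F[15]=-0.469 → step 16: x=0.024, v=0.061, θ=-0.001, ω=-0.051
apply F[16]=-0.448 → step 17: x=0.026, v=0.057, θ=-0.002, ω=-0.044
apply F[17]=-0.425 → step 18: x=0.027, v=0.052, θ=-0.003, ω=-0.037
apply F[18]=-0.402 → step 19: x=0.028, v=0.048, θ=-0.004, ω=-0.031
apply F[19]=-0.378 → step 20: x=0.029, v=0.044, θ=-0.004, ω=-0.026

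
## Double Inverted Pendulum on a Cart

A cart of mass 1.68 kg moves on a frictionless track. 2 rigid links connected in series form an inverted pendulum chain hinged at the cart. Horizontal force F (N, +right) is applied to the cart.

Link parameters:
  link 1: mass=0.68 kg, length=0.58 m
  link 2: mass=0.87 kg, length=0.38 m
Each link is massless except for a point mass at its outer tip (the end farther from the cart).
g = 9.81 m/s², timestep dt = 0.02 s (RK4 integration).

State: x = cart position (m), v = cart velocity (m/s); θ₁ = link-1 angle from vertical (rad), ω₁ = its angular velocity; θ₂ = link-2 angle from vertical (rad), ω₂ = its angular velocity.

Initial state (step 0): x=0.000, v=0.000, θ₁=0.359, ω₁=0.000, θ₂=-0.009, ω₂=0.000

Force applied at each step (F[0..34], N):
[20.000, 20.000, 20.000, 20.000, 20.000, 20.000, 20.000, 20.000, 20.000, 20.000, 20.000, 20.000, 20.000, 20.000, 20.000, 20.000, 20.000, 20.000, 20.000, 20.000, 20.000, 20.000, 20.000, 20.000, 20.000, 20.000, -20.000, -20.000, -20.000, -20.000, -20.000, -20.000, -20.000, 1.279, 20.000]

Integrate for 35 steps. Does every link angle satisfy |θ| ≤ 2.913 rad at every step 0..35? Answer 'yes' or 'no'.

apply F[0]=+20.000 → step 1: x=0.002, v=0.171, θ₁=0.359, ω₁=-0.002, θ₂=-0.014, ω₂=-0.452
apply F[1]=+20.000 → step 2: x=0.007, v=0.342, θ₁=0.359, ω₁=-0.005, θ₂=-0.027, ω₂=-0.908
apply F[2]=+20.000 → step 3: x=0.015, v=0.515, θ₁=0.359, ω₁=-0.011, θ₂=-0.050, ω₂=-1.374
apply F[3]=+20.000 → step 4: x=0.027, v=0.690, θ₁=0.358, ω₁=-0.024, θ₂=-0.082, ω₂=-1.851
apply F[4]=+20.000 → step 5: x=0.043, v=0.869, θ₁=0.358, ω₁=-0.047, θ₂=-0.124, ω₂=-2.339
apply F[5]=+20.000 → step 6: x=0.062, v=1.052, θ₁=0.356, ω₁=-0.089, θ₂=-0.176, ω₂=-2.837
apply F[6]=+20.000 → step 7: x=0.085, v=1.240, θ₁=0.354, ω₁=-0.155, θ₂=-0.237, ω₂=-3.339
apply F[7]=+20.000 → step 8: x=0.112, v=1.432, θ₁=0.350, ω₁=-0.256, θ₂=-0.309, ω₂=-3.840
apply F[8]=+20.000 → step 9: x=0.142, v=1.630, θ₁=0.343, ω₁=-0.402, θ₂=-0.391, ω₂=-4.334
apply F[9]=+20.000 → step 10: x=0.177, v=1.833, θ₁=0.334, ω₁=-0.601, θ₂=-0.483, ω₂=-4.813
apply F[10]=+20.000 → step 11: x=0.216, v=2.041, θ₁=0.319, ω₁=-0.864, θ₂=-0.583, ω₂=-5.273
apply F[11]=+20.000 → step 12: x=0.259, v=2.254, θ₁=0.299, ω₁=-1.198, θ₂=-0.693, ω₂=-5.707
apply F[12]=+20.000 → step 13: x=0.306, v=2.472, θ₁=0.271, ω₁=-1.610, θ₂=-0.811, ω₂=-6.107
apply F[13]=+20.000 → step 14: x=0.358, v=2.695, θ₁=0.234, ω₁=-2.104, θ₂=-0.937, ω₂=-6.461
apply F[14]=+20.000 → step 15: x=0.414, v=2.923, θ₁=0.186, ω₁=-2.682, θ₂=-1.069, ω₂=-6.747
apply F[15]=+20.000 → step 16: x=0.475, v=3.156, θ₁=0.126, ω₁=-3.340, θ₂=-1.206, ω₂=-6.934
apply F[16]=+20.000 → step 17: x=0.540, v=3.394, θ₁=0.052, ω₁=-4.063, θ₂=-1.346, ω₂=-6.975
apply F[17]=+20.000 → step 18: x=0.610, v=3.632, θ₁=-0.037, ω₁=-4.826, θ₂=-1.484, ω₂=-6.814
apply F[18]=+20.000 → step 19: x=0.685, v=3.864, θ₁=-0.141, ω₁=-5.592, θ₂=-1.617, ω₂=-6.391
apply F[19]=+20.000 → step 20: x=0.765, v=4.079, θ₁=-0.260, ω₁=-6.316, θ₂=-1.738, ω₂=-5.661
apply F[20]=+20.000 → step 21: x=0.848, v=4.265, θ₁=-0.393, ω₁=-6.964, θ₂=-1.841, ω₂=-4.613
apply F[21]=+20.000 → step 22: x=0.935, v=4.409, θ₁=-0.538, ω₁=-7.529, θ₂=-1.920, ω₂=-3.271
apply F[22]=+20.000 → step 23: x=1.024, v=4.501, θ₁=-0.694, ω₁=-8.039, θ₂=-1.970, ω₂=-1.681
apply F[23]=+20.000 → step 24: x=1.115, v=4.531, θ₁=-0.860, ω₁=-8.557, θ₂=-1.986, ω₂=0.119
apply F[24]=+20.000 → step 25: x=1.205, v=4.477, θ₁=-1.037, ω₁=-9.167, θ₂=-1.964, ω₂=2.115
apply F[25]=+20.000 → step 26: x=1.293, v=4.293, θ₁=-1.228, ω₁=-9.947, θ₂=-1.900, ω₂=4.281
apply F[26]=-20.000 → step 27: x=1.373, v=3.633, θ₁=-1.432, ω₁=-10.536, θ₂=-1.800, ω₂=5.667
apply F[27]=-20.000 → step 28: x=1.437, v=2.798, θ₁=-1.649, ω₁=-11.151, θ₂=-1.678, ω₂=6.409
apply F[28]=-20.000 → step 29: x=1.484, v=1.874, θ₁=-1.877, ω₁=-11.504, θ₂=-1.554, ω₂=5.737
apply F[29]=-20.000 → step 30: x=1.513, v=1.018, θ₁=-2.108, ω₁=-11.674, θ₂=-1.458, ω₂=3.678
apply F[30]=-20.000 → step 31: x=1.525, v=0.269, θ₁=-2.344, ω₁=-11.934, θ₂=-1.413, ω₂=0.689
apply F[31]=-20.000 → step 32: x=1.524, v=-0.394, θ₁=-2.587, ω₁=-12.316, θ₂=-1.436, ω₂=-3.143
apply F[32]=-20.000 → step 33: x=1.510, v=-0.951, θ₁=-2.836, ω₁=-12.528, θ₂=-1.545, ω₂=-7.870
apply F[33]=+1.279 → step 34: x=1.489, v=-1.089, θ₁=-3.078, ω₁=-11.533, θ₂=-1.755, ω₂=-13.122
apply F[34]=+20.000 → step 35: x=1.470, v=-0.821, θ₁=-3.285, ω₁=-8.889, θ₂=-2.065, ω₂=-17.666
Max |angle| over trajectory = 3.285 rad; bound = 2.913 → exceeded.

Answer: no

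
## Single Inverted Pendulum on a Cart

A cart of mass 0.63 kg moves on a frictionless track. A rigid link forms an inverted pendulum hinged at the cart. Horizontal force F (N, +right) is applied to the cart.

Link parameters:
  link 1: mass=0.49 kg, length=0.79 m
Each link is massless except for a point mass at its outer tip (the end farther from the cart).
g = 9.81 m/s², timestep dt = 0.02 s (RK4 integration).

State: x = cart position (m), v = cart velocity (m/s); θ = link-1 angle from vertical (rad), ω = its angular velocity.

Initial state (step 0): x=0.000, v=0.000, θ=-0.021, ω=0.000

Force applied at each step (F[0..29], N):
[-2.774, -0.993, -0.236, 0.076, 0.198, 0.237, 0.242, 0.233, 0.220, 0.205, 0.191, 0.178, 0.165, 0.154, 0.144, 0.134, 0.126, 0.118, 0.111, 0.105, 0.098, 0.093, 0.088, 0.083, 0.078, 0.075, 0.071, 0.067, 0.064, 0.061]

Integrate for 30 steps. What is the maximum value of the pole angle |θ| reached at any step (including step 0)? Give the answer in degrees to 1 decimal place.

Answer: 1.2°

Derivation:
apply F[0]=-2.774 → step 1: x=-0.001, v=-0.085, θ=-0.020, ω=0.102
apply F[1]=-0.993 → step 2: x=-0.003, v=-0.114, θ=-0.018, ω=0.134
apply F[2]=-0.236 → step 3: x=-0.005, v=-0.119, θ=-0.015, ω=0.136
apply F[3]=+0.076 → step 4: x=-0.007, v=-0.114, θ=-0.012, ω=0.127
apply F[4]=+0.198 → step 5: x=-0.010, v=-0.106, θ=-0.010, ω=0.114
apply F[5]=+0.237 → step 6: x=-0.012, v=-0.097, θ=-0.008, ω=0.101
apply F[6]=+0.242 → step 7: x=-0.014, v=-0.089, θ=-0.006, ω=0.088
apply F[7]=+0.233 → step 8: x=-0.015, v=-0.080, θ=-0.004, ω=0.077
apply F[8]=+0.220 → step 9: x=-0.017, v=-0.073, θ=-0.003, ω=0.066
apply F[9]=+0.205 → step 10: x=-0.018, v=-0.066, θ=-0.002, ω=0.057
apply F[10]=+0.191 → step 11: x=-0.019, v=-0.060, θ=-0.000, ω=0.049
apply F[11]=+0.178 → step 12: x=-0.021, v=-0.054, θ=0.000, ω=0.042
apply F[12]=+0.165 → step 13: x=-0.022, v=-0.049, θ=0.001, ω=0.036
apply F[13]=+0.154 → step 14: x=-0.023, v=-0.044, θ=0.002, ω=0.030
apply F[14]=+0.144 → step 15: x=-0.023, v=-0.040, θ=0.002, ω=0.025
apply F[15]=+0.134 → step 16: x=-0.024, v=-0.036, θ=0.003, ω=0.021
apply F[16]=+0.126 → step 17: x=-0.025, v=-0.033, θ=0.003, ω=0.017
apply F[17]=+0.118 → step 18: x=-0.025, v=-0.030, θ=0.004, ω=0.014
apply F[18]=+0.111 → step 19: x=-0.026, v=-0.027, θ=0.004, ω=0.011
apply F[19]=+0.105 → step 20: x=-0.027, v=-0.024, θ=0.004, ω=0.009
apply F[20]=+0.098 → step 21: x=-0.027, v=-0.021, θ=0.004, ω=0.007
apply F[21]=+0.093 → step 22: x=-0.027, v=-0.019, θ=0.004, ω=0.005
apply F[22]=+0.088 → step 23: x=-0.028, v=-0.017, θ=0.004, ω=0.003
apply F[23]=+0.083 → step 24: x=-0.028, v=-0.015, θ=0.004, ω=0.002
apply F[24]=+0.078 → step 25: x=-0.028, v=-0.013, θ=0.004, ω=0.001
apply F[25]=+0.075 → step 26: x=-0.029, v=-0.011, θ=0.004, ω=-0.001
apply F[26]=+0.071 → step 27: x=-0.029, v=-0.010, θ=0.004, ω=-0.001
apply F[27]=+0.067 → step 28: x=-0.029, v=-0.008, θ=0.004, ω=-0.002
apply F[28]=+0.064 → step 29: x=-0.029, v=-0.007, θ=0.004, ω=-0.003
apply F[29]=+0.061 → step 30: x=-0.029, v=-0.006, θ=0.004, ω=-0.003
Max |angle| over trajectory = 0.021 rad = 1.2°.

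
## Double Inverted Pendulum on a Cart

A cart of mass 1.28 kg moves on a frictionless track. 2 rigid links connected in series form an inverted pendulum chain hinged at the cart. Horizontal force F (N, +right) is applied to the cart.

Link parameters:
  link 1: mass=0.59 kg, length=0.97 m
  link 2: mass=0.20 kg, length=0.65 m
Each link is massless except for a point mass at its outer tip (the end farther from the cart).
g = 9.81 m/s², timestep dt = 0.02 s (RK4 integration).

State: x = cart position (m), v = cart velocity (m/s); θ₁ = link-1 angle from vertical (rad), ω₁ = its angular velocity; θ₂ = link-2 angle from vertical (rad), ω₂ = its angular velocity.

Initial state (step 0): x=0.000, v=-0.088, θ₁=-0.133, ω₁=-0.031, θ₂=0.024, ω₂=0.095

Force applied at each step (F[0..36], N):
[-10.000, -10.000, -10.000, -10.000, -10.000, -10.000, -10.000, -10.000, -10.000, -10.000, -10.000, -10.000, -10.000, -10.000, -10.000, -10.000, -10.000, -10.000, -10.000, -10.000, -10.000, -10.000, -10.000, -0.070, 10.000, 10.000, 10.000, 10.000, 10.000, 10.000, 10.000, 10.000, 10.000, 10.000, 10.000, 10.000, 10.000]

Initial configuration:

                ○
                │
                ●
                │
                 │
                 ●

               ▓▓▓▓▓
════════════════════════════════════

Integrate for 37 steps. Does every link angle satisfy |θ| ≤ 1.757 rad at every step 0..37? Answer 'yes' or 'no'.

apply F[0]=-10.000 → step 1: x=-0.003, v=-0.227, θ₁=-0.133, ω₁=0.073, θ₂=0.027, ω₂=0.163
apply F[1]=-10.000 → step 2: x=-0.009, v=-0.366, θ₁=-0.130, ω₁=0.177, θ₂=0.031, ω₂=0.233
apply F[2]=-10.000 → step 3: x=-0.018, v=-0.506, θ₁=-0.125, ω₁=0.283, θ₂=0.036, ω₂=0.302
apply F[3]=-10.000 → step 4: x=-0.029, v=-0.647, θ₁=-0.119, ω₁=0.390, θ₂=0.043, ω₂=0.370
apply F[4]=-10.000 → step 5: x=-0.044, v=-0.788, θ₁=-0.110, ω₁=0.501, θ₂=0.051, ω₂=0.438
apply F[5]=-10.000 → step 6: x=-0.061, v=-0.932, θ₁=-0.099, ω₁=0.616, θ₂=0.060, ω₂=0.504
apply F[6]=-10.000 → step 7: x=-0.081, v=-1.077, θ₁=-0.085, ω₁=0.736, θ₂=0.071, ω₂=0.568
apply F[7]=-10.000 → step 8: x=-0.104, v=-1.224, θ₁=-0.069, ω₁=0.861, θ₂=0.083, ω₂=0.629
apply F[8]=-10.000 → step 9: x=-0.130, v=-1.373, θ₁=-0.051, ω₁=0.994, θ₂=0.096, ω₂=0.685
apply F[9]=-10.000 → step 10: x=-0.159, v=-1.525, θ₁=-0.029, ω₁=1.133, θ₂=0.110, ω₂=0.738
apply F[10]=-10.000 → step 11: x=-0.191, v=-1.679, θ₁=-0.005, ω₁=1.281, θ₂=0.125, ω₂=0.784
apply F[11]=-10.000 → step 12: x=-0.226, v=-1.836, θ₁=0.022, ω₁=1.438, θ₂=0.142, ω₂=0.824
apply F[12]=-10.000 → step 13: x=-0.264, v=-1.996, θ₁=0.052, ω₁=1.605, θ₂=0.158, ω₂=0.858
apply F[13]=-10.000 → step 14: x=-0.306, v=-2.157, θ₁=0.086, ω₁=1.781, θ₂=0.176, ω₂=0.883
apply F[14]=-10.000 → step 15: x=-0.351, v=-2.321, θ₁=0.124, ω₁=1.966, θ₂=0.194, ω₂=0.901
apply F[15]=-10.000 → step 16: x=-0.399, v=-2.484, θ₁=0.165, ω₁=2.161, θ₂=0.212, ω₂=0.911
apply F[16]=-10.000 → step 17: x=-0.450, v=-2.647, θ₁=0.210, ω₁=2.363, θ₂=0.230, ω₂=0.916
apply F[17]=-10.000 → step 18: x=-0.505, v=-2.808, θ₁=0.259, ω₁=2.571, θ₂=0.248, ω₂=0.916
apply F[18]=-10.000 → step 19: x=-0.562, v=-2.965, θ₁=0.313, ω₁=2.783, θ₂=0.267, ω₂=0.916
apply F[19]=-10.000 → step 20: x=-0.623, v=-3.115, θ₁=0.371, ω₁=2.995, θ₂=0.285, ω₂=0.920
apply F[20]=-10.000 → step 21: x=-0.687, v=-3.256, θ₁=0.433, ω₁=3.205, θ₂=0.304, ω₂=0.935
apply F[21]=-10.000 → step 22: x=-0.753, v=-3.385, θ₁=0.499, ω₁=3.410, θ₂=0.323, ω₂=0.965
apply F[22]=-10.000 → step 23: x=-0.822, v=-3.500, θ₁=0.569, ω₁=3.605, θ₂=0.342, ω₂=1.019
apply F[23]=-0.070 → step 24: x=-0.892, v=-3.472, θ₁=0.642, ω₁=3.689, θ₂=0.363, ω₂=1.062
apply F[24]=+10.000 → step 25: x=-0.960, v=-3.311, θ₁=0.716, ω₁=3.684, θ₂=0.384, ω₂=1.070
apply F[25]=+10.000 → step 26: x=-1.024, v=-3.149, θ₁=0.789, ω₁=3.698, θ₂=0.406, ω₂=1.079
apply F[26]=+10.000 → step 27: x=-1.086, v=-2.986, θ₁=0.864, ω₁=3.728, θ₂=0.428, ω₂=1.093
apply F[27]=+10.000 → step 28: x=-1.144, v=-2.818, θ₁=0.939, ω₁=3.775, θ₂=0.450, ω₂=1.113
apply F[28]=+10.000 → step 29: x=-1.198, v=-2.647, θ₁=1.015, ω₁=3.837, θ₂=0.472, ω₂=1.144
apply F[29]=+10.000 → step 30: x=-1.250, v=-2.469, θ₁=1.092, ω₁=3.913, θ₂=0.496, ω₂=1.188
apply F[30]=+10.000 → step 31: x=-1.297, v=-2.284, θ₁=1.171, ω₁=4.004, θ₂=0.520, ω₂=1.250
apply F[31]=+10.000 → step 32: x=-1.341, v=-2.091, θ₁=1.253, ω₁=4.109, θ₂=0.546, ω₂=1.333
apply F[32]=+10.000 → step 33: x=-1.381, v=-1.887, θ₁=1.336, ω₁=4.228, θ₂=0.573, ω₂=1.444
apply F[33]=+10.000 → step 34: x=-1.416, v=-1.672, θ₁=1.422, ω₁=4.361, θ₂=0.604, ω₂=1.586
apply F[34]=+10.000 → step 35: x=-1.448, v=-1.443, θ₁=1.510, ω₁=4.510, θ₂=0.637, ω₂=1.768
apply F[35]=+10.000 → step 36: x=-1.474, v=-1.200, θ₁=1.602, ω₁=4.676, θ₂=0.675, ω₂=1.996
apply F[36]=+10.000 → step 37: x=-1.495, v=-0.941, θ₁=1.698, ω₁=4.858, θ₂=0.717, ω₂=2.278
Max |angle| over trajectory = 1.698 rad; bound = 1.757 → within bound.

Answer: yes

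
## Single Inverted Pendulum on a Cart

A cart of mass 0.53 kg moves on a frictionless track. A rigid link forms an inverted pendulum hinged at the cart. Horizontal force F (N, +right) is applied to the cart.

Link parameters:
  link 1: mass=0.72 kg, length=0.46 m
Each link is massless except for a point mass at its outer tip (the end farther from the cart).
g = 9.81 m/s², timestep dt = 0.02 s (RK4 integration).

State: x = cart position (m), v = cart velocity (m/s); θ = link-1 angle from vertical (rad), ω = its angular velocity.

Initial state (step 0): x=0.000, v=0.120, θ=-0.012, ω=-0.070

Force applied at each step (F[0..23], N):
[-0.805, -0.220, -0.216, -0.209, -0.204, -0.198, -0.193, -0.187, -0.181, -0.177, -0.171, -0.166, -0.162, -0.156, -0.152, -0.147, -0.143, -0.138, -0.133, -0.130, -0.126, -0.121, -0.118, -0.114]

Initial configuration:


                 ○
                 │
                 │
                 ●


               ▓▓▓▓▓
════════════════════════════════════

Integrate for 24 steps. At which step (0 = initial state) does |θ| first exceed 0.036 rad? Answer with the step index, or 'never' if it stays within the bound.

Answer: never

Derivation:
apply F[0]=-0.805 → step 1: x=0.002, v=0.093, θ=-0.013, ω=-0.017
apply F[1]=-0.220 → step 2: x=0.004, v=0.088, θ=-0.013, ω=-0.012
apply F[2]=-0.216 → step 3: x=0.006, v=0.084, θ=-0.013, ω=-0.007
apply F[3]=-0.209 → step 4: x=0.007, v=0.079, θ=-0.013, ω=-0.004
apply F[4]=-0.204 → step 5: x=0.009, v=0.075, θ=-0.013, ω=-0.000
apply F[5]=-0.198 → step 6: x=0.010, v=0.071, θ=-0.013, ω=0.002
apply F[6]=-0.193 → step 7: x=0.012, v=0.068, θ=-0.013, ω=0.005
apply F[7]=-0.187 → step 8: x=0.013, v=0.064, θ=-0.013, ω=0.007
apply F[8]=-0.181 → step 9: x=0.014, v=0.061, θ=-0.013, ω=0.008
apply F[9]=-0.177 → step 10: x=0.015, v=0.057, θ=-0.013, ω=0.010
apply F[10]=-0.171 → step 11: x=0.017, v=0.054, θ=-0.013, ω=0.011
apply F[11]=-0.166 → step 12: x=0.018, v=0.052, θ=-0.013, ω=0.011
apply F[12]=-0.162 → step 13: x=0.019, v=0.049, θ=-0.012, ω=0.012
apply F[13]=-0.156 → step 14: x=0.020, v=0.046, θ=-0.012, ω=0.013
apply F[14]=-0.152 → step 15: x=0.020, v=0.044, θ=-0.012, ω=0.013
apply F[15]=-0.147 → step 16: x=0.021, v=0.041, θ=-0.012, ω=0.014
apply F[16]=-0.143 → step 17: x=0.022, v=0.039, θ=-0.011, ω=0.014
apply F[17]=-0.138 → step 18: x=0.023, v=0.037, θ=-0.011, ω=0.014
apply F[18]=-0.133 → step 19: x=0.024, v=0.034, θ=-0.011, ω=0.014
apply F[19]=-0.130 → step 20: x=0.024, v=0.032, θ=-0.010, ω=0.014
apply F[20]=-0.126 → step 21: x=0.025, v=0.030, θ=-0.010, ω=0.014
apply F[21]=-0.121 → step 22: x=0.025, v=0.028, θ=-0.010, ω=0.014
apply F[22]=-0.118 → step 23: x=0.026, v=0.026, θ=-0.010, ω=0.014
apply F[23]=-0.114 → step 24: x=0.026, v=0.025, θ=-0.009, ω=0.014
max |θ| = 0.013 ≤ 0.036 over all 25 states.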